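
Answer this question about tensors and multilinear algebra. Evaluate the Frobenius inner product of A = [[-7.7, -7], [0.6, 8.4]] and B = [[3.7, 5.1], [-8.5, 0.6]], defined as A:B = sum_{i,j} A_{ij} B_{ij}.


A:B = sum over all i,j of A_{ij} * B_{ij}.
Row 1: -7.7*3.7=-28.49, -7*5.1=-35.7 => row sum = -64.19
Row 2: 0.6*-8.5=-5.1, 8.4*0.6=5.04 => row sum = -0.06
Total = -64.19 + -0.06 = -64.25

-64.25


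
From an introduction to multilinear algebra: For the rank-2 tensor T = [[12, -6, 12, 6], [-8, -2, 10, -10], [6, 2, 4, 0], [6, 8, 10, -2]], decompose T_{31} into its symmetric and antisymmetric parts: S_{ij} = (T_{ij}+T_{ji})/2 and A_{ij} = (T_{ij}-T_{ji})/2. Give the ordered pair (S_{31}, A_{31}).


T_{31} = 6
T_{13} = 12
S_{31} = (6 + 12)/2 = 18/2 = 9
A_{31} = (6 - 12)/2 = -6/2 = -3
Check: S + A = 9 + -3 = 6 = T_{31}.

(9, -3)


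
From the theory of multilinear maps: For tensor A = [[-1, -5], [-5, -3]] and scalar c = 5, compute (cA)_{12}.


Scalar multiplication: (cA)_{ij} = c * A_{ij}.
c = 5
A_{12} = -5
(cA)_{12} = 5 * -5 = -25

-25


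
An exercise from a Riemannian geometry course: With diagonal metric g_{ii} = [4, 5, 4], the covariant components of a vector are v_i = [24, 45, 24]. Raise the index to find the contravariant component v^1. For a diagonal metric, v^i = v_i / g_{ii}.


To raise an index with a diagonal metric: v^i = v_i / g_{ii}.
For index 1: v_1 = 24, g_{11} = 4
v^1 = 24 / 4 = 6

6


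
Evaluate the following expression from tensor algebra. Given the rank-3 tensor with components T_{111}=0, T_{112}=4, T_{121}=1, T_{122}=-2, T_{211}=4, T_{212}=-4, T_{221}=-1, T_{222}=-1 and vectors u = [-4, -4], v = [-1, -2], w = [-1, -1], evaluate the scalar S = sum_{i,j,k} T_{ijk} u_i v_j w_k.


S = sum over i,j,k of T_{ijk} u_i v_j w_k. Expanding all 8 terms:
T_{111}*u_1*v_1*w_1 = 0*-4*-1*-1 = 0  (running total: 0)
T_{112}*u_1*v_1*w_2 = 4*-4*-1*-1 = -16  (running total: -16)
T_{121}*u_1*v_2*w_1 = 1*-4*-2*-1 = -8  (running total: -24)
T_{122}*u_1*v_2*w_2 = -2*-4*-2*-1 = 16  (running total: -8)
T_{211}*u_2*v_1*w_1 = 4*-4*-1*-1 = -16  (running total: -24)
T_{212}*u_2*v_1*w_2 = -4*-4*-1*-1 = 16  (running total: -8)
T_{221}*u_2*v_2*w_1 = -1*-4*-2*-1 = 8  (running total: 0)
T_{222}*u_2*v_2*w_2 = -1*-4*-2*-1 = 8  (running total: 8)
S = 8

8


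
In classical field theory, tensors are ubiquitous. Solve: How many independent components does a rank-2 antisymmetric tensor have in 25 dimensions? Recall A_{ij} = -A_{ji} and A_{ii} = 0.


An antisymmetric rank-2 tensor satisfies A_{ij} = -A_{ji}, so diagonal entries are zero.
The independent components are the upper-triangular entries: C(n, 2) = n(n-1)/2.
n = 25
C(25, 2) = 25 * 24 / 2 = 600 / 2 = 300

300


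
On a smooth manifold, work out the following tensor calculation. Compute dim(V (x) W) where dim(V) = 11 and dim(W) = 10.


The dimension of a tensor product is the product of dimensions.
dim(V) = 11, dim(W) = 10
dim(V (x) W) = 11 * 10 = 110

110


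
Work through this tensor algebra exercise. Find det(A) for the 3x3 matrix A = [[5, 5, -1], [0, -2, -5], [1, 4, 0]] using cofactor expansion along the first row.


Expanding along the first row, det(A) = a11*M_11 - a12*M_12 + a13*M_13, where M_1j is the (1,j) minor.
Minor M_11 = -2*0 - -5*4 = 20
Minor M_12 = 0*0 - -5*1 = 5
Minor M_13 = 0*4 - -2*1 = 2
det = 5*(20) - 5*(5) + -1*(2)
    = 100 - 25 + -2
    = 73

73


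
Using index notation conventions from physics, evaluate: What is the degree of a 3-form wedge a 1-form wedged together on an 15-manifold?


The degree of a wedge product is the sum of the degrees of the individual forms.
Degrees: 3, 1
Total degree = 3 + 1 = 4

4


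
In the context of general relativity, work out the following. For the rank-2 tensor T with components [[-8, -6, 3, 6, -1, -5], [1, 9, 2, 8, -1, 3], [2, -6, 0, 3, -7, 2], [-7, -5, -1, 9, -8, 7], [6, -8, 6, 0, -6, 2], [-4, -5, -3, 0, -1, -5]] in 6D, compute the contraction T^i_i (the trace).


The contraction (trace) of a rank-2 tensor is the sum of its diagonal elements.
Diagonal entries: A[1,1] = -8, A[2,2] = 9, A[3,3] = 0, A[4,4] = 9, A[5,5] = -6, A[6,6] = -5
Tr(A) = -8 + 9 + 0 + 9 + -6 + -5 = -1

-1


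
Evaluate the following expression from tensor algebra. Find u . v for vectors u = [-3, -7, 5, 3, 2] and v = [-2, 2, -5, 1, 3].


The inner product u . v = sum of u_i * v_i.
Term-by-term: -3 * -2, -7 * 2, 5 * -5, 3 * 1, 2 * 3
Products: 6, -14, -25, 3, 6
Sum = 6 + -14 + -25 + 3 + 6 = -24

-24


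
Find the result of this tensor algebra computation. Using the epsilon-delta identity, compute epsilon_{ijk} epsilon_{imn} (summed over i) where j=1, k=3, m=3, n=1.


Using the identity: epsilon_{ijk} epsilon_{imn} = delta_{jm} delta_{kn} - delta_{jn} delta_{km}.
delta_{13} = 0
delta_{31} = 0
delta_{11} = 1
delta_{33} = 1
Result = 0 * 0 - 1 * 1 = 0 - 1 = -1

-1


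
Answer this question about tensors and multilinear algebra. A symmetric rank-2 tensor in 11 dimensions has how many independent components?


A symmetric rank-2 tensor in d dimensions has d(d+1)/2 independent components.
d = 11
d(d+1)/2 = 11 * 12 / 2 = 132 / 2 = 66

66


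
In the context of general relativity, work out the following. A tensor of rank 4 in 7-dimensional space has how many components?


The number of components of a rank-r tensor in d dimensions is d^r.
Here d = 7 and r = 4.
7^4 = 2401

2401


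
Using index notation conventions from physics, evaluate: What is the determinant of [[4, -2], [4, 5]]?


For a 2x2 matrix [[a, b], [c, d]], det = a*d - b*c.
a = 4, b = -2, c = 4, d = 5
a*d = 4 * 5 = 20
b*c = -2 * 4 = -8
det = 20 - -8 = 28

28


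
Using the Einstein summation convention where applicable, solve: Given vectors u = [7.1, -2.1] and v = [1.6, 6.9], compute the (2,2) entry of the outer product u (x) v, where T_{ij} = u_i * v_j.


The outer product entry T_{ij} = u_i * v_j.
We need i=2, j=2.
u_2 = -2.1, v_2 = 6.9
T_{2,2} = -2.1 * 6.9 = -14.49

-14.49


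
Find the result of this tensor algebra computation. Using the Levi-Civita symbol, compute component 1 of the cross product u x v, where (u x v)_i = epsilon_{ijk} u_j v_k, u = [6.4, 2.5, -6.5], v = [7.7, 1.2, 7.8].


(u x v)_1 = sum_{j,k} epsilon_{1jk} u_j v_k. Only permutations of (1,2,3) contribute; the two non-zero terms are:
eps_{123} u_2 v_3 = 1 * 2.5 * 7.8 = 19.5
eps_{132} u_3 v_2 = -1 * -6.5 * 1.2 = 7.8
(u x v)_1 = 27.3

27.3


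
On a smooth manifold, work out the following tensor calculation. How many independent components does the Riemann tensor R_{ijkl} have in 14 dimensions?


The Riemann tensor in d dimensions has d^2(d^2 - 1)/12 independent components.
d = 14, so d^2 = 196
d^2 - 1 = 195
d^2(d^2 - 1) = 196 * 195 = 38220
Divide by 12: 38220 / 12 = 3185

3185


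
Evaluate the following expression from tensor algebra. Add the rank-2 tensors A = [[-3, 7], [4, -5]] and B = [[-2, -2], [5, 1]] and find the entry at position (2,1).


Tensor addition is component-wise: (A + B)_{ij} = A_{ij} + B_{ij}.
A_{21} = 4
B_{21} = 5
(A + B)_{21} = 4 + 5 = 9

9


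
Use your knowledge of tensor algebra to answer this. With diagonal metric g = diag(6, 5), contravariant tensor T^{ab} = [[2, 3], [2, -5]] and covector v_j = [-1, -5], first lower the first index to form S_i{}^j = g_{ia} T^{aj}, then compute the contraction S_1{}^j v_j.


Step 1: lower the first index. For a diagonal metric, g_{ia} T^{aj} = g_{ii} T^{ij} (no sum on i).
g_{11} = 6
S_1{}^1 = 6 * T^{11} = 6 * 2 = 12
S_1{}^2 = 6 * T^{12} = 6 * 3 = 18
Step 2: contract S_1{}^j with v_j.
S_1{}^1 * v_1 = 12 * -1 = -12
S_1{}^2 * v_2 = 18 * -5 = -90
Result = -12 + -90 = -102

-102


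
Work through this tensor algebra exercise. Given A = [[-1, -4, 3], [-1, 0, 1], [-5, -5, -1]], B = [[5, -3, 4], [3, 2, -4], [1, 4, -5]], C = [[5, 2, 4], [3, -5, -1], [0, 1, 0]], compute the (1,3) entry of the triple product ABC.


(ABC)_{13} = sum_m (AB)_{1m} C_{m3}. First compute row 1 of AB.
(AB)_{11} = -1*5 + -4*3 + 3*1 = -14
(AB)_{12} = -1*-3 + -4*2 + 3*4 = 7
(AB)_{13} = -1*4 + -4*-4 + 3*-5 = -3
Now contract with column 3 of C:
(AB)_{11} * C_{13} = -14 * 4 = -56
(AB)_{12} * C_{23} = 7 * -1 = -7
(AB)_{13} * C_{33} = -3 * 0 = 0
(ABC)_{13} = -56 + -7 + 0 = -63

-63


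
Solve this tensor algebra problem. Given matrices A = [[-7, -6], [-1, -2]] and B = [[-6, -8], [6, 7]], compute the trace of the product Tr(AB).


Tr(AB) = sum_i (AB)_{ii} where (AB)_{ii} = sum_k A_{ik} B_{ki}.
(AB)_{11} = -7*-6 + -6*6 = 6
(AB)_{22} = -1*-8 + -2*7 = -6
Tr(AB) = 6 + -6 = 0

0


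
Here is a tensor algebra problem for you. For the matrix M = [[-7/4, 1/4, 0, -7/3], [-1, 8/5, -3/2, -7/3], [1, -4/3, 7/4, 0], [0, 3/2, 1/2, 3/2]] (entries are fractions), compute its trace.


The trace is the sum of diagonal entries.
Diagonal: M[1,1] = -7/4, M[2,2] = 8/5, M[3,3] = 7/4, M[4,4] = 3/2
Tr(M) = -7/4 + 8/5 + 7/4 + 3/2
Computing step by step:
After adding M[1,1]: -7/4
After adding M[2,2]: -3/20
After adding M[3,3]: 8/5
After adding M[4,4]: 31/10
Tr(M) = 31/10

31/10


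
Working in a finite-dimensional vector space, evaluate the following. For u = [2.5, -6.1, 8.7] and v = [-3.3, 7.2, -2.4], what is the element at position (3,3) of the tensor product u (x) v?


The outer product entry T_{ij} = u_i * v_j.
We need i=3, j=3.
u_3 = 8.7, v_3 = -2.4
T_{3,3} = 8.7 * -2.4 = -20.88

-20.88


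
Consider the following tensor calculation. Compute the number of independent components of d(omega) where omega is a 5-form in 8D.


The exterior derivative of a p-form is a (p+1)-form.
Its number of independent components is C(n, p+1).
n = 8, p+1 = 6
C(8, 6) = 28

28


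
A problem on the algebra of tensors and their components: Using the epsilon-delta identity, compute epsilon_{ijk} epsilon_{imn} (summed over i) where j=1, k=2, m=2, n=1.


Using the identity: epsilon_{ijk} epsilon_{imn} = delta_{jm} delta_{kn} - delta_{jn} delta_{km}.
delta_{12} = 0
delta_{21} = 0
delta_{11} = 1
delta_{22} = 1
Result = 0 * 0 - 1 * 1 = 0 - 1 = -1

-1


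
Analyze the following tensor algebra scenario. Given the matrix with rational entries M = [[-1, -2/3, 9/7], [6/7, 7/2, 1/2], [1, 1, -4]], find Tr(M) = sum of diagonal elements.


The trace is the sum of diagonal entries.
Diagonal: M[1,1] = -1, M[2,2] = 7/2, M[3,3] = -4
Tr(M) = -1 + 7/2 + -4
Computing step by step:
After adding M[1,1]: -1
After adding M[2,2]: 5/2
After adding M[3,3]: -3/2
Tr(M) = -3/2

-3/2


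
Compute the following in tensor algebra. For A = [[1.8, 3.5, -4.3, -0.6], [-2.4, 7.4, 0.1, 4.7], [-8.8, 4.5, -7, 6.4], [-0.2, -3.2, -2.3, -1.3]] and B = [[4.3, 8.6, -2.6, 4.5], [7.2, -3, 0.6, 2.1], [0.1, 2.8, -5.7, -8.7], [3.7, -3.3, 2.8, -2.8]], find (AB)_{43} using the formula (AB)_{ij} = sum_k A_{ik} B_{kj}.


(AB)_{ij} = sum_k A_{ik} B_{kj}.
For i=4, j=3:
A_{41} * B_{13} = -0.2 * -2.6 = 0.52
A_{42} * B_{23} = -3.2 * 0.6 = -1.92
A_{43} * B_{33} = -2.3 * -5.7 = 13.11
A_{44} * B_{43} = -1.3 * 2.8 = -3.64
Sum = 0.52 + -1.92 + 13.11 + -3.64 = 8.07

8.07


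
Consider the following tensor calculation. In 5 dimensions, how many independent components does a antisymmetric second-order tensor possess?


A antisymmetric rank-2 tensor in d dimensions has d(d-1)/2 independent components.
d = 5
d(d-1)/2 = 5 * 4 / 2 = 20 / 2 = 10

10


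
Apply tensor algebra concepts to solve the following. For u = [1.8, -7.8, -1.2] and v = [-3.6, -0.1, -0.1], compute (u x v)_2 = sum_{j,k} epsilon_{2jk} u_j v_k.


(u x v)_2 = sum_{j,k} epsilon_{2jk} u_j v_k. Only permutations of (1,2,3) contribute; the two non-zero terms are:
eps_{213} u_1 v_3 = -1 * 1.8 * -0.1 = 0.18
eps_{231} u_3 v_1 = 1 * -1.2 * -3.6 = 4.32
(u x v)_2 = 4.5

4.5


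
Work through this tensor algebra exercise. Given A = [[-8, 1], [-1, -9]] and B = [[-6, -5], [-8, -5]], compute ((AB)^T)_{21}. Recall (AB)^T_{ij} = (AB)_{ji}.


(AB)^T_{ij} = (AB)_{ji} = sum_k A_{jk} B_{ki}.
For i=2, j=1 we need (AB)_{12}:
A_{11} * B_{12} = -8 * -5 = 40
A_{12} * B_{22} = 1 * -5 = -5
Sum = 40 + -5 = 35

35


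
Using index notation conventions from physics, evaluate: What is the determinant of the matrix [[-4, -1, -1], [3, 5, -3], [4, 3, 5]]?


Expanding along the first row, det(A) = a11*M_11 - a12*M_12 + a13*M_13, where M_1j is the (1,j) minor.
Minor M_11 = 5*5 - -3*3 = 34
Minor M_12 = 3*5 - -3*4 = 27
Minor M_13 = 3*3 - 5*4 = -11
det = -4*(34) - -1*(27) + -1*(-11)
    = -136 - -27 + 11
    = -98

-98


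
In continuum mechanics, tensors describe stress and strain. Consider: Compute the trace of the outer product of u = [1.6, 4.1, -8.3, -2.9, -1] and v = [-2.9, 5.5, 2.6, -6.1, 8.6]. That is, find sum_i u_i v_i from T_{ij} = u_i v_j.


The outer product gives T_{ij} = u_i v_j.
The trace (contraction) is Tr(T) = sum_i T_{ii} = sum_i u_i v_i.
Diagonal entries:
T_{11} = u_1 * v_1 = 1.6 * -2.9 = -4.64
T_{22} = u_2 * v_2 = 4.1 * 5.5 = 22.55
T_{33} = u_3 * v_3 = -8.3 * 2.6 = -21.58
T_{44} = u_4 * v_4 = -2.9 * -6.1 = 17.69
T_{55} = u_5 * v_5 = -1 * 8.6 = -8.6
Tr(T) = -4.64 + 22.55 + -21.58 + 17.69 + -8.6 = 5.42

5.42


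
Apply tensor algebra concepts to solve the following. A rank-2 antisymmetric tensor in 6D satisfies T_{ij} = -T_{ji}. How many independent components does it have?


An antisymmetric rank-2 tensor satisfies A_{ij} = -A_{ji}, so diagonal entries are zero.
The independent components are the upper-triangular entries: C(n, 2) = n(n-1)/2.
n = 6
C(6, 2) = 6 * 5 / 2 = 30 / 2 = 15

15


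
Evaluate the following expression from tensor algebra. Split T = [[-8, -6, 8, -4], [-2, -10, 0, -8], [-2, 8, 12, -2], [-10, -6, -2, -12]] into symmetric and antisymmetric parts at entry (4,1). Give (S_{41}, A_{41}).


T_{41} = -10
T_{14} = -4
S_{41} = (-10 + -4)/2 = -14/2 = -7
A_{41} = (-10 - -4)/2 = -6/2 = -3
Check: S + A = -7 + -3 = -10 = T_{41}.

(-7, -3)


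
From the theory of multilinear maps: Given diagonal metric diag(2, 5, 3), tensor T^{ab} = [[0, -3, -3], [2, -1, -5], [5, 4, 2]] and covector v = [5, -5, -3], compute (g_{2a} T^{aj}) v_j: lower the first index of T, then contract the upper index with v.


Step 1: lower the first index. For a diagonal metric, g_{ia} T^{aj} = g_{ii} T^{ij} (no sum on i).
g_{22} = 5
S_2{}^1 = 5 * T^{21} = 5 * 2 = 10
S_2{}^2 = 5 * T^{22} = 5 * -1 = -5
S_2{}^3 = 5 * T^{23} = 5 * -5 = -25
Step 2: contract S_2{}^j with v_j.
S_2{}^1 * v_1 = 10 * 5 = 50
S_2{}^2 * v_2 = -5 * -5 = 25
S_2{}^3 * v_3 = -25 * -3 = 75
Result = 50 + 25 + 75 = 150

150


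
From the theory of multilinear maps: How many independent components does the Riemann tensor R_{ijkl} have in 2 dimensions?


The Riemann tensor in d dimensions has d^2(d^2 - 1)/12 independent components.
d = 2, so d^2 = 4
d^2 - 1 = 3
d^2(d^2 - 1) = 4 * 3 = 12
Divide by 12: 12 / 12 = 1

1


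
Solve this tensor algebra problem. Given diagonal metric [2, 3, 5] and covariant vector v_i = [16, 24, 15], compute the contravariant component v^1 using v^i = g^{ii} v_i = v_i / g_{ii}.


To raise an index with a diagonal metric: v^i = v_i / g_{ii}.
For index 1: v_1 = 16, g_{11} = 2
v^1 = 16 / 2 = 8

8


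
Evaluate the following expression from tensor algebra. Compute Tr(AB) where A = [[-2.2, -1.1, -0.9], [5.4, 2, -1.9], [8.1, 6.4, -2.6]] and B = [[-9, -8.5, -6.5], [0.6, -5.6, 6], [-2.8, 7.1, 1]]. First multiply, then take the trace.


Tr(AB) = sum_i (AB)_{ii} where (AB)_{ii} = sum_k A_{ik} B_{ki}.
(AB)_{11} = -2.2*-9 + -1.1*0.6 + -0.9*-2.8 = 21.66
(AB)_{22} = 5.4*-8.5 + 2*-5.6 + -1.9*7.1 = -70.59
(AB)_{33} = 8.1*-6.5 + 6.4*6 + -2.6*1 = -16.85
Tr(AB) = 21.66 + -70.59 + -16.85 = -65.78

-65.78


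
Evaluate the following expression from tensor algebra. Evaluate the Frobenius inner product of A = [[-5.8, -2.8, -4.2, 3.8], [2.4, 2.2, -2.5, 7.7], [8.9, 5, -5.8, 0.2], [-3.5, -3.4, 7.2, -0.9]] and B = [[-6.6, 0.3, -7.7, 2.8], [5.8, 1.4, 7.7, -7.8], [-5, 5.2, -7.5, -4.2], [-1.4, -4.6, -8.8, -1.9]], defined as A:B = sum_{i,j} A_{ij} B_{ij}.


A:B = sum over all i,j of A_{ij} * B_{ij}.
Row 1: -5.8*-6.6=38.28, -2.8*0.3=-0.84, -4.2*-7.7=32.34, 3.8*2.8=10.64 => row sum = 80.42
Row 2: 2.4*5.8=13.92, 2.2*1.4=3.08, -2.5*7.7=-19.25, 7.7*-7.8=-60.06 => row sum = -62.31
Row 3: 8.9*-5=-44.5, 5*5.2=26, -5.8*-7.5=43.5, 0.2*-4.2=-0.84 => row sum = 24.16
Row 4: -3.5*-1.4=4.9, -3.4*-4.6=15.64, 7.2*-8.8=-63.36, -0.9*-1.9=1.71 => row sum = -41.11
Total = 80.42 + -62.31 + 24.16 + -41.11 = 1.16

1.16


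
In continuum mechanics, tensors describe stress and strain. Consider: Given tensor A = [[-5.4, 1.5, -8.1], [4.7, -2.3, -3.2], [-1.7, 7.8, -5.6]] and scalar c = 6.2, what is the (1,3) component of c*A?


Scalar multiplication: (cA)_{ij} = c * A_{ij}.
c = 6.2
A_{13} = -8.1
(cA)_{13} = 6.2 * -8.1 = -50.22

-50.22


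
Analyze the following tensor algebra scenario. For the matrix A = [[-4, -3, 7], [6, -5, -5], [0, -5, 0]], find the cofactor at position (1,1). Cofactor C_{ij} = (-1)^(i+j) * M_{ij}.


To find cofactor C_{11}, delete row 1 and column 1.
The resulting 2x2 submatrix is: [[-5, -5], [-5, 0]]
Minor M_{11} = -5*0 - -5*-5
  = 0 - 25 = -25
Sign = (-1)^(1+1) = (-1)^2 = 1
Cofactor C_{11} = 1 * -25 = -25

-25


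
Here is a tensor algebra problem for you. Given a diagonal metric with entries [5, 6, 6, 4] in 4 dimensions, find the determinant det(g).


For a diagonal metric, the determinant is the product of diagonal entries.
Diagonal entries: 5, 6, 6, 4
det(g) = 5 * 6 * 6 * 4 = 720

720


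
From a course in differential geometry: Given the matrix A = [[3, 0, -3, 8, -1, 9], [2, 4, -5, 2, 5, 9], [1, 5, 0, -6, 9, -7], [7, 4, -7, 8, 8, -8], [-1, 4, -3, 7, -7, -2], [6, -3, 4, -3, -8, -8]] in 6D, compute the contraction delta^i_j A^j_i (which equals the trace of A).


The contraction (trace) of a rank-2 tensor is the sum of its diagonal elements.
Diagonal entries: A[1,1] = 3, A[2,2] = 4, A[3,3] = 0, A[4,4] = 8, A[5,5] = -7, A[6,6] = -8
Tr(A) = 3 + 4 + 0 + 8 + -7 + -8 = 0

0


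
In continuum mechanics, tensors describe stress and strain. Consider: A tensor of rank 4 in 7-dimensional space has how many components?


The number of components of a rank-r tensor in d dimensions is d^r.
Here d = 7 and r = 4.
7^4 = 2401

2401


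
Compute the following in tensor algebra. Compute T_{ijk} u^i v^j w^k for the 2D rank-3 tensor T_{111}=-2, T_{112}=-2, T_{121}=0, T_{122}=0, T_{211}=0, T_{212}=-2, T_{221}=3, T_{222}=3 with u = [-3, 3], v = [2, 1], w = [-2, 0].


S = sum over i,j,k of T_{ijk} u_i v_j w_k. Expanding all 8 terms:
T_{111}*u_1*v_1*w_1 = -2*-3*2*-2 = -24  (running total: -24)
T_{112}*u_1*v_1*w_2 = -2*-3*2*0 = 0  (running total: -24)
T_{121}*u_1*v_2*w_1 = 0*-3*1*-2 = 0  (running total: -24)
T_{122}*u_1*v_2*w_2 = 0*-3*1*0 = 0  (running total: -24)
T_{211}*u_2*v_1*w_1 = 0*3*2*-2 = 0  (running total: -24)
T_{212}*u_2*v_1*w_2 = -2*3*2*0 = 0  (running total: -24)
T_{221}*u_2*v_2*w_1 = 3*3*1*-2 = -18  (running total: -42)
T_{222}*u_2*v_2*w_2 = 3*3*1*0 = 0  (running total: -42)
S = -42

-42


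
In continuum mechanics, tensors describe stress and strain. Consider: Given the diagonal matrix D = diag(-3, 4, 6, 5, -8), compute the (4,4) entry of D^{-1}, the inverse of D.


For a diagonal matrix, the inverse has entries (D^{-1})_{ii} = 1/d_{ii}.
The diagonal entries are: d_{11} = -3, d_{22} = 4, d_{33} = 6, d_{44} = 5, d_{55} = -8
We need (D^{-1})_{44} = 1/d_{44} = 1/5 = 1/5

1/5


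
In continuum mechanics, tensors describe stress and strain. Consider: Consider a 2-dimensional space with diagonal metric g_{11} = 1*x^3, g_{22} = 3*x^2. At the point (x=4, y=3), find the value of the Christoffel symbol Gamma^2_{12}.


For a diagonal metric, Gamma^k_{ij} = (1/2) g^{kk} (dg_{ik}/dx_j + dg_{jk}/dx_i - dg_{ij}/dx_k).
The metric is diagonal, so g_{ab} = 0 for a != b.
At the given point: g_{11} = 64, g_{22} = 48
g^{22} = 1/48
dg_{12}/dx_2 = 0 (off-diagonal)
dg_{22}/dx_1 = dg_{22}/dx_1 = 24
dg_{12}/dx_2 = 0 (off-diagonal)
Numerator = 0 + 24 - 0 = 24
Gamma^2_{12} = 24 / (2 * 48) = 1/4

1/4


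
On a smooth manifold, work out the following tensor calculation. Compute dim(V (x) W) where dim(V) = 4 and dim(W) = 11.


The dimension of a tensor product is the product of dimensions.
dim(V) = 4, dim(W) = 11
dim(V (x) W) = 4 * 11 = 44

44


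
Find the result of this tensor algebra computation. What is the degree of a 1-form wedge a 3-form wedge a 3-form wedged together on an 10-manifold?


The degree of a wedge product is the sum of the degrees of the individual forms.
Degrees: 1, 3, 3
Total degree = 1 + 3 + 3 = 7

7


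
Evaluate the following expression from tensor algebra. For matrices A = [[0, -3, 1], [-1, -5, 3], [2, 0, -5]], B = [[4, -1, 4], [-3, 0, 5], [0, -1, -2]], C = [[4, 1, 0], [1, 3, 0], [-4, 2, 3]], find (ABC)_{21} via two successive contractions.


(ABC)_{21} = sum_m (AB)_{2m} C_{m1}. First compute row 2 of AB.
(AB)_{21} = -1*4 + -5*-3 + 3*0 = 11
(AB)_{22} = -1*-1 + -5*0 + 3*-1 = -2
(AB)_{23} = -1*4 + -5*5 + 3*-2 = -35
Now contract with column 1 of C:
(AB)_{21} * C_{11} = 11 * 4 = 44
(AB)_{22} * C_{21} = -2 * 1 = -2
(AB)_{23} * C_{31} = -35 * -4 = 140
(ABC)_{21} = 44 + -2 + 140 = 182

182


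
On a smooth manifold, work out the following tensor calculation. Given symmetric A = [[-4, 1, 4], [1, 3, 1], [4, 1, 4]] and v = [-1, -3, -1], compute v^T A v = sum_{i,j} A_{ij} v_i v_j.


First compute Av:
(Av)_1 = -4*-1 + 1*-3 + 4*-1 = -3
(Av)_2 = 1*-1 + 3*-3 + 1*-1 = -11
(Av)_3 = 4*-1 + 1*-3 + 4*-1 = -11
Av = [-3, -11, -11]
Then v^T (Av) = -1*-3 + -3*-11 + -1*-11
= 3 + 33 + 11 = 47

47


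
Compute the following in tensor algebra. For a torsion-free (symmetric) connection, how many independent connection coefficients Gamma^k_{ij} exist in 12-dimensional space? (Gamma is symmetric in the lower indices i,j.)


Christoffel symbols Gamma^k_{ij} are symmetric in i,j, so there are d * d(d+1)/2 independent symbols.
d = 12
d(d+1)/2 = 12 * 13 / 2 = 78
Total = 12 * 78 = 936

936


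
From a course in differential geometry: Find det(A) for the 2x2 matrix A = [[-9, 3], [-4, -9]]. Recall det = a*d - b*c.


For a 2x2 matrix [[a, b], [c, d]], det = a*d - b*c.
a = -9, b = 3, c = -4, d = -9
a*d = -9 * -9 = 81
b*c = 3 * -4 = -12
det = 81 - -12 = 93

93


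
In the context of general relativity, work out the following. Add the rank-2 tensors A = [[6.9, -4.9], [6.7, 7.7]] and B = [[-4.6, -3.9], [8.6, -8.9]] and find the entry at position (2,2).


Tensor addition is component-wise: (A + B)_{ij} = A_{ij} + B_{ij}.
A_{22} = 7.7
B_{22} = -8.9
(A + B)_{22} = 7.7 + -8.9 = -1.2

-1.2


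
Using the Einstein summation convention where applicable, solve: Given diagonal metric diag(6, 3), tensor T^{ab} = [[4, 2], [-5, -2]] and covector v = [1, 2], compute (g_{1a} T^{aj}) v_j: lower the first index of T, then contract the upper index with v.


Step 1: lower the first index. For a diagonal metric, g_{ia} T^{aj} = g_{ii} T^{ij} (no sum on i).
g_{11} = 6
S_1{}^1 = 6 * T^{11} = 6 * 4 = 24
S_1{}^2 = 6 * T^{12} = 6 * 2 = 12
Step 2: contract S_1{}^j with v_j.
S_1{}^1 * v_1 = 24 * 1 = 24
S_1{}^2 * v_2 = 12 * 2 = 24
Result = 24 + 24 = 48

48


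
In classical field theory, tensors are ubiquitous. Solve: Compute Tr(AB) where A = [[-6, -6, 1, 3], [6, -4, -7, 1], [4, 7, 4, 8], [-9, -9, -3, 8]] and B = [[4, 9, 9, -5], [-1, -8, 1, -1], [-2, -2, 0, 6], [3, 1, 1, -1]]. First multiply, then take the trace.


Tr(AB) = sum_i (AB)_{ii} where (AB)_{ii} = sum_k A_{ik} B_{ki}.
(AB)_{11} = -6*4 + -6*-1 + 1*-2 + 3*3 = -11
(AB)_{22} = 6*9 + -4*-8 + -7*-2 + 1*1 = 101
(AB)_{33} = 4*9 + 7*1 + 4*0 + 8*1 = 51
(AB)_{44} = -9*-5 + -9*-1 + -3*6 + 8*-1 = 28
Tr(AB) = -11 + 101 + 51 + 28 = 169

169


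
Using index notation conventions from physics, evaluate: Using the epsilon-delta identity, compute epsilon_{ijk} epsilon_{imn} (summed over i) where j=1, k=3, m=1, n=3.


Using the identity: epsilon_{ijk} epsilon_{imn} = delta_{jm} delta_{kn} - delta_{jn} delta_{km}.
delta_{11} = 1
delta_{33} = 1
delta_{13} = 0
delta_{31} = 0
Result = 1 * 1 - 0 * 0 = 1 - 0 = 1

1


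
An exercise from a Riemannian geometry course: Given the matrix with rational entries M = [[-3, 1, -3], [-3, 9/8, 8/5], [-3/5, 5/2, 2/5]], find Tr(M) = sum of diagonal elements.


The trace is the sum of diagonal entries.
Diagonal: M[1,1] = -3, M[2,2] = 9/8, M[3,3] = 2/5
Tr(M) = -3 + 9/8 + 2/5
Computing step by step:
After adding M[1,1]: -3
After adding M[2,2]: -15/8
After adding M[3,3]: -59/40
Tr(M) = -59/40

-59/40


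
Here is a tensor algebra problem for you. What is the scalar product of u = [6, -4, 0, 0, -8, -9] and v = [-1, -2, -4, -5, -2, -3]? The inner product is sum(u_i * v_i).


The inner product u . v = sum of u_i * v_i.
Term-by-term: 6 * -1, -4 * -2, 0 * -4, 0 * -5, -8 * -2, -9 * -3
Products: -6, 8, 0, 0, 16, 27
Sum = -6 + 8 + 0 + 0 + 16 + 27 = 45

45


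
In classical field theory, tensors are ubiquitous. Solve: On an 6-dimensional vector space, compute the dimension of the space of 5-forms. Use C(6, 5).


The dimension of the space of p-forms on an n-dimensional space is C(n, p).
n = 6, p = 5
C(6, 5) = 6! / (5! * 1!) = 6

6


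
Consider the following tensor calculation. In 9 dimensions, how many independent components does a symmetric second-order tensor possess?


A symmetric rank-2 tensor in d dimensions has d(d+1)/2 independent components.
d = 9
d(d+1)/2 = 9 * 10 / 2 = 90 / 2 = 45

45


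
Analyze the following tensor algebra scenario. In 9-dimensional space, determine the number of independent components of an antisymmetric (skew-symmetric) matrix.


An antisymmetric rank-2 tensor satisfies A_{ij} = -A_{ji}, so diagonal entries are zero.
The independent components are the upper-triangular entries: C(n, 2) = n(n-1)/2.
n = 9
C(9, 2) = 9 * 8 / 2 = 72 / 2 = 36

36


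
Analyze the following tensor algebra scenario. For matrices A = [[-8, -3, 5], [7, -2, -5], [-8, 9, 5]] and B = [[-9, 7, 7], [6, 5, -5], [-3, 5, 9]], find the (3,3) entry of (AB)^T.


(AB)^T_{ij} = (AB)_{ji} = sum_k A_{jk} B_{ki}.
For i=3, j=3 we need (AB)_{33}:
A_{31} * B_{13} = -8 * 7 = -56
A_{32} * B_{23} = 9 * -5 = -45
A_{33} * B_{33} = 5 * 9 = 45
Sum = -56 + -45 + 45 = -56

-56


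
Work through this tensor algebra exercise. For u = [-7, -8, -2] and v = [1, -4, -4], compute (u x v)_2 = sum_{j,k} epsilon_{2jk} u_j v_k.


(u x v)_2 = sum_{j,k} epsilon_{2jk} u_j v_k. Only permutations of (1,2,3) contribute; the two non-zero terms are:
eps_{213} u_1 v_3 = -1 * -7 * -4 = -28
eps_{231} u_3 v_1 = 1 * -2 * 1 = -2
(u x v)_2 = -30

-30


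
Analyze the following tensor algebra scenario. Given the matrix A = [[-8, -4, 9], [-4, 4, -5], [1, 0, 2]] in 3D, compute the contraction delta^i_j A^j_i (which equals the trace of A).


The contraction (trace) of a rank-2 tensor is the sum of its diagonal elements.
Diagonal entries: A[1,1] = -8, A[2,2] = 4, A[3,3] = 2
Tr(A) = -8 + 4 + 2 = -2

-2


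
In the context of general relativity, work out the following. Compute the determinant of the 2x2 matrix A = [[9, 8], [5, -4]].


For a 2x2 matrix [[a, b], [c, d]], det = a*d - b*c.
a = 9, b = 8, c = 5, d = -4
a*d = 9 * -4 = -36
b*c = 8 * 5 = 40
det = -36 - 40 = -76

-76


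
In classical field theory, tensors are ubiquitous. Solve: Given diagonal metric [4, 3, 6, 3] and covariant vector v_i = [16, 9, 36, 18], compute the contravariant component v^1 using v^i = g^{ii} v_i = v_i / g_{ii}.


To raise an index with a diagonal metric: v^i = v_i / g_{ii}.
For index 1: v_1 = 16, g_{11} = 4
v^1 = 16 / 4 = 4

4


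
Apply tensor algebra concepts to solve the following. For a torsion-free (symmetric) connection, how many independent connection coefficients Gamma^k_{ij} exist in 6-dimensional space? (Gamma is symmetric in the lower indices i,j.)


Christoffel symbols Gamma^k_{ij} are symmetric in i,j, so there are d * d(d+1)/2 independent symbols.
d = 6
d(d+1)/2 = 6 * 7 / 2 = 21
Total = 6 * 21 = 126

126


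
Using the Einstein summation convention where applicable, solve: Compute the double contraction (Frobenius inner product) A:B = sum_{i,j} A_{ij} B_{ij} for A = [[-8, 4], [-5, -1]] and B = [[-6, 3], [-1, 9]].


A:B = sum over all i,j of A_{ij} * B_{ij}.
Row 1: -8*-6=48, 4*3=12 => row sum = 60
Row 2: -5*-1=5, -1*9=-9 => row sum = -4
Total = 60 + -4 = 56

56


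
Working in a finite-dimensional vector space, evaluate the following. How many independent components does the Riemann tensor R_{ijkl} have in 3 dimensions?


The Riemann tensor in d dimensions has d^2(d^2 - 1)/12 independent components.
d = 3, so d^2 = 9
d^2 - 1 = 8
d^2(d^2 - 1) = 9 * 8 = 72
Divide by 12: 72 / 12 = 6

6


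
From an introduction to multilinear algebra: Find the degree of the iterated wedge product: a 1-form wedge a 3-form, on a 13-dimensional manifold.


The degree of a wedge product is the sum of the degrees of the individual forms.
Degrees: 1, 3
Total degree = 1 + 3 = 4

4


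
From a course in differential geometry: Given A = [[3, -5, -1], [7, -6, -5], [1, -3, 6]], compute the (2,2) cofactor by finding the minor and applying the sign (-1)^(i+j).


To find cofactor C_{22}, delete row 2 and column 2.
The resulting 2x2 submatrix is: [[3, -1], [1, 6]]
Minor M_{22} = 3*6 - -1*1
  = 18 - -1 = 19
Sign = (-1)^(2+2) = (-1)^4 = 1
Cofactor C_{22} = 1 * 19 = 19

19


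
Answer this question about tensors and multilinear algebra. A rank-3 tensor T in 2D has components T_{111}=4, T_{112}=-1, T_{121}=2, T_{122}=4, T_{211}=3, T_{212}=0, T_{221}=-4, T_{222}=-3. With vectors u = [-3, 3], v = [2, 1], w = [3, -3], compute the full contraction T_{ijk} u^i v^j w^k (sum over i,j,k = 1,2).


S = sum over i,j,k of T_{ijk} u_i v_j w_k. Expanding all 8 terms:
T_{111}*u_1*v_1*w_1 = 4*-3*2*3 = -72  (running total: -72)
T_{112}*u_1*v_1*w_2 = -1*-3*2*-3 = -18  (running total: -90)
T_{121}*u_1*v_2*w_1 = 2*-3*1*3 = -18  (running total: -108)
T_{122}*u_1*v_2*w_2 = 4*-3*1*-3 = 36  (running total: -72)
T_{211}*u_2*v_1*w_1 = 3*3*2*3 = 54  (running total: -18)
T_{212}*u_2*v_1*w_2 = 0*3*2*-3 = 0  (running total: -18)
T_{221}*u_2*v_2*w_1 = -4*3*1*3 = -36  (running total: -54)
T_{222}*u_2*v_2*w_2 = -3*3*1*-3 = 27  (running total: -27)
S = -27

-27


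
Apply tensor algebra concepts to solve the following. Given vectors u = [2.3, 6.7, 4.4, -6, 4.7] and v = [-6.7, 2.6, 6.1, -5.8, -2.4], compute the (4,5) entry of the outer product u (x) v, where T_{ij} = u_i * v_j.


The outer product entry T_{ij} = u_i * v_j.
We need i=4, j=5.
u_4 = -6, v_5 = -2.4
T_{4,5} = -6 * -2.4 = 14.4

14.4


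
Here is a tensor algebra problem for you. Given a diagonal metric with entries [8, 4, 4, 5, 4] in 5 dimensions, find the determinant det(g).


For a diagonal metric, the determinant is the product of diagonal entries.
Diagonal entries: 8, 4, 4, 5, 4
det(g) = 8 * 4 * 4 * 5 * 4 = 2560

2560


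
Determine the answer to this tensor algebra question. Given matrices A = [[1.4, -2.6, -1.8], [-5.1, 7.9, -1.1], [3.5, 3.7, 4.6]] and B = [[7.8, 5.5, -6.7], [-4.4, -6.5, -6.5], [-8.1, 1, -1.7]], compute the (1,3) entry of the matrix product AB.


(AB)_{ij} = sum_k A_{ik} B_{kj}.
For i=1, j=3:
A_{11} * B_{13} = 1.4 * -6.7 = -9.38
A_{12} * B_{23} = -2.6 * -6.5 = 16.9
A_{13} * B_{33} = -1.8 * -1.7 = 3.06
Sum = -9.38 + 16.9 + 3.06 = 10.58

10.58


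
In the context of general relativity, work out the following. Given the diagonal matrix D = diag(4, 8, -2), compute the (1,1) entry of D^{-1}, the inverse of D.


For a diagonal matrix, the inverse has entries (D^{-1})_{ii} = 1/d_{ii}.
The diagonal entries are: d_{11} = 4, d_{22} = 8, d_{33} = -2
We need (D^{-1})_{11} = 1/d_{11} = 1/4 = 1/4

1/4


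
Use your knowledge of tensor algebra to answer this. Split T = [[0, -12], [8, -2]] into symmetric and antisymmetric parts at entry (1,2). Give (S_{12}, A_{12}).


T_{12} = -12
T_{21} = 8
S_{12} = (-12 + 8)/2 = -4/2 = -2
A_{12} = (-12 - 8)/2 = -20/2 = -10
Check: S + A = -2 + -10 = -12 = T_{12}.

(-2, -10)


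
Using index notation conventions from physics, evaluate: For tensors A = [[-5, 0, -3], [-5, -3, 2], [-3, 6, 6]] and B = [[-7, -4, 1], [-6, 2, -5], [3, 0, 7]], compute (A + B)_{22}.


Tensor addition is component-wise: (A + B)_{ij} = A_{ij} + B_{ij}.
A_{22} = -3
B_{22} = 2
(A + B)_{22} = -3 + 2 = -1

-1


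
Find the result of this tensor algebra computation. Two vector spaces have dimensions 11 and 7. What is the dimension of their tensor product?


The dimension of a tensor product is the product of dimensions.
dim(V) = 11, dim(W) = 7
dim(V (x) W) = 11 * 7 = 77

77


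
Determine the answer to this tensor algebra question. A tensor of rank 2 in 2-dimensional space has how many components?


The number of components of a rank-r tensor in d dimensions is d^r.
Here d = 2 and r = 2.
2^2 = 4

4


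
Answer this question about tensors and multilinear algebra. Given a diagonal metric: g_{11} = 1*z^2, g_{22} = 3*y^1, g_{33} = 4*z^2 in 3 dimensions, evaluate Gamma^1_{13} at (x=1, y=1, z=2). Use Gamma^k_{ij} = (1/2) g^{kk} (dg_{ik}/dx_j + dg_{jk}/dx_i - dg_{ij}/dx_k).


For a diagonal metric, Gamma^k_{ij} = (1/2) g^{kk} (dg_{ik}/dx_j + dg_{jk}/dx_i - dg_{ij}/dx_k).
The metric is diagonal, so g_{ab} = 0 for a != b.
At the given point: g_{11} = 4, g_{22} = 3, g_{33} = 16
g^{11} = 1/4
dg_{11}/dx_3 = dg_{11}/dx_3 = 4
dg_{31}/dx_1 = 0 (off-diagonal)
dg_{13}/dx_1 = 0 (off-diagonal)
Numerator = 4 + 0 - 0 = 4
Gamma^1_{13} = 4 / (2 * 4) = 1/2

1/2


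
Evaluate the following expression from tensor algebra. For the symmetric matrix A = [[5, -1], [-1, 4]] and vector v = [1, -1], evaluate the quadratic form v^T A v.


First compute Av:
(Av)_1 = 5*1 + -1*-1 = 6
(Av)_2 = -1*1 + 4*-1 = -5
Av = [6, -5]
Then v^T (Av) = 1*6 + -1*-5
= 6 + 5 = 11

11


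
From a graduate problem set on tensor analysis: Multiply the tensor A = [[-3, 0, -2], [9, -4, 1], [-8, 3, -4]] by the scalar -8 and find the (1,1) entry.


Scalar multiplication: (cA)_{ij} = c * A_{ij}.
c = -8
A_{11} = -3
(cA)_{11} = -8 * -3 = 24

24


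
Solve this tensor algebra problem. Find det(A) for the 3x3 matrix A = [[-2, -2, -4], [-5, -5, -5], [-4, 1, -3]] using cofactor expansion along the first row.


Expanding along the first row, det(A) = a11*M_11 - a12*M_12 + a13*M_13, where M_1j is the (1,j) minor.
Minor M_11 = -5*-3 - -5*1 = 20
Minor M_12 = -5*-3 - -5*-4 = -5
Minor M_13 = -5*1 - -5*-4 = -25
det = -2*(20) - -2*(-5) + -4*(-25)
    = -40 - 10 + 100
    = 50

50


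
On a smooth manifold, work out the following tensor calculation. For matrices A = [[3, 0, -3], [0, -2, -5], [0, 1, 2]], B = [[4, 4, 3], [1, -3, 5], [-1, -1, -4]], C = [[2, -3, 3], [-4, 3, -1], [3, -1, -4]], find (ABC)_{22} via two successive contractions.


(ABC)_{22} = sum_m (AB)_{2m} C_{m2}. First compute row 2 of AB.
(AB)_{21} = 0*4 + -2*1 + -5*-1 = 3
(AB)_{22} = 0*4 + -2*-3 + -5*-1 = 11
(AB)_{23} = 0*3 + -2*5 + -5*-4 = 10
Now contract with column 2 of C:
(AB)_{21} * C_{12} = 3 * -3 = -9
(AB)_{22} * C_{22} = 11 * 3 = 33
(AB)_{23} * C_{32} = 10 * -1 = -10
(ABC)_{22} = -9 + 33 + -10 = 14

14


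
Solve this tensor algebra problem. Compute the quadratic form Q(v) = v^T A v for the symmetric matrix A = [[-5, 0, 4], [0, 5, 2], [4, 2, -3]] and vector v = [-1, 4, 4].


First compute Av:
(Av)_1 = -5*-1 + 0*4 + 4*4 = 21
(Av)_2 = 0*-1 + 5*4 + 2*4 = 28
(Av)_3 = 4*-1 + 2*4 + -3*4 = -8
Av = [21, 28, -8]
Then v^T (Av) = -1*21 + 4*28 + 4*-8
= -21 + 112 + -32 = 59

59


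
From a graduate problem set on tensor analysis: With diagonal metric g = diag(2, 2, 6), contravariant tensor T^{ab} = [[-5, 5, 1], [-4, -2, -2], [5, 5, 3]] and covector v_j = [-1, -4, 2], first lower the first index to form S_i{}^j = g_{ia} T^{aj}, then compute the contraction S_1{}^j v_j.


Step 1: lower the first index. For a diagonal metric, g_{ia} T^{aj} = g_{ii} T^{ij} (no sum on i).
g_{11} = 2
S_1{}^1 = 2 * T^{11} = 2 * -5 = -10
S_1{}^2 = 2 * T^{12} = 2 * 5 = 10
S_1{}^3 = 2 * T^{13} = 2 * 1 = 2
Step 2: contract S_1{}^j with v_j.
S_1{}^1 * v_1 = -10 * -1 = 10
S_1{}^2 * v_2 = 10 * -4 = -40
S_1{}^3 * v_3 = 2 * 2 = 4
Result = 10 + -40 + 4 = -26

-26


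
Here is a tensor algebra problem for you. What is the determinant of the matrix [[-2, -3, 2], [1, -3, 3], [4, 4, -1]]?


Expanding along the first row, det(A) = a11*M_11 - a12*M_12 + a13*M_13, where M_1j is the (1,j) minor.
Minor M_11 = -3*-1 - 3*4 = -9
Minor M_12 = 1*-1 - 3*4 = -13
Minor M_13 = 1*4 - -3*4 = 16
det = -2*(-9) - -3*(-13) + 2*(16)
    = 18 - 39 + 32
    = 11

11


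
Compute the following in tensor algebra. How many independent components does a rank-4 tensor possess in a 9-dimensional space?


The number of components of a rank-r tensor in d dimensions is d^r.
Here d = 9 and r = 4.
9^4 = 6561

6561


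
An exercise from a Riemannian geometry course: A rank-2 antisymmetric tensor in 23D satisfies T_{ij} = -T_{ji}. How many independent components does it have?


An antisymmetric rank-2 tensor satisfies A_{ij} = -A_{ji}, so diagonal entries are zero.
The independent components are the upper-triangular entries: C(n, 2) = n(n-1)/2.
n = 23
C(23, 2) = 23 * 22 / 2 = 506 / 2 = 253

253


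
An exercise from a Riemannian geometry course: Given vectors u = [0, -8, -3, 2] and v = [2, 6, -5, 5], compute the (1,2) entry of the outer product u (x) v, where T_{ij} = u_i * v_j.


The outer product entry T_{ij} = u_i * v_j.
We need i=1, j=2.
u_1 = 0, v_2 = 6
T_{1,2} = 0 * 6 = 0

0


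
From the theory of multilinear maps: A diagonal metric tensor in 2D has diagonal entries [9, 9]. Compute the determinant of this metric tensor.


For a diagonal metric, the determinant is the product of diagonal entries.
Diagonal entries: 9, 9
det(g) = 9 * 9 = 81

81


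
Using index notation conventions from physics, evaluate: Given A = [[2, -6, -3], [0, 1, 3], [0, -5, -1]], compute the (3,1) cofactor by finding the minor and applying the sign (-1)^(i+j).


To find cofactor C_{31}, delete row 3 and column 1.
The resulting 2x2 submatrix is: [[-6, -3], [1, 3]]
Minor M_{31} = -6*3 - -3*1
  = -18 - -3 = -15
Sign = (-1)^(3+1) = (-1)^4 = 1
Cofactor C_{31} = 1 * -15 = -15

-15


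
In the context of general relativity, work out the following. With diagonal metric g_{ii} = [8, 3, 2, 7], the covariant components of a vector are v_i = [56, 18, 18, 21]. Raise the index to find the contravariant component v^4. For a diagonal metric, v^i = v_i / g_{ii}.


To raise an index with a diagonal metric: v^i = v_i / g_{ii}.
For index 4: v_4 = 21, g_{44} = 7
v^4 = 21 / 7 = 3

3


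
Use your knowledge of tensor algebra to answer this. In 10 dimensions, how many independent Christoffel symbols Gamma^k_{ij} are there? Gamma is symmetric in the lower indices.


Christoffel symbols Gamma^k_{ij} are symmetric in i,j, so there are d * d(d+1)/2 independent symbols.
d = 10
d(d+1)/2 = 10 * 11 / 2 = 55
Total = 10 * 55 = 550

550


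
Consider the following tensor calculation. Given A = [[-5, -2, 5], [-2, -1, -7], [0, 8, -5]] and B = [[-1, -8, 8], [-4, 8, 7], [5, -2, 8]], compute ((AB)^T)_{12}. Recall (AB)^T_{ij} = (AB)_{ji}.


(AB)^T_{ij} = (AB)_{ji} = sum_k A_{jk} B_{ki}.
For i=1, j=2 we need (AB)_{21}:
A_{21} * B_{11} = -2 * -1 = 2
A_{22} * B_{21} = -1 * -4 = 4
A_{23} * B_{31} = -7 * 5 = -35
Sum = 2 + 4 + -35 = -29

-29


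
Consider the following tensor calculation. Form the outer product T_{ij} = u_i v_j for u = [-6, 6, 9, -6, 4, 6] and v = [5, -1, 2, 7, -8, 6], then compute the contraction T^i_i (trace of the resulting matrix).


The outer product gives T_{ij} = u_i v_j.
The trace (contraction) is Tr(T) = sum_i T_{ii} = sum_i u_i v_i.
Diagonal entries:
T_{11} = u_1 * v_1 = -6 * 5 = -30
T_{22} = u_2 * v_2 = 6 * -1 = -6
T_{33} = u_3 * v_3 = 9 * 2 = 18
T_{44} = u_4 * v_4 = -6 * 7 = -42
T_{55} = u_5 * v_5 = 4 * -8 = -32
T_{66} = u_6 * v_6 = 6 * 6 = 36
Tr(T) = -30 + -6 + 18 + -42 + -32 + 36 = -56

-56


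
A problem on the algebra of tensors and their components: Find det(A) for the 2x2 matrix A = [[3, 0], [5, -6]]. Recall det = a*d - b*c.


For a 2x2 matrix [[a, b], [c, d]], det = a*d - b*c.
a = 3, b = 0, c = 5, d = -6
a*d = 3 * -6 = -18
b*c = 0 * 5 = 0
det = -18 - 0 = -18

-18


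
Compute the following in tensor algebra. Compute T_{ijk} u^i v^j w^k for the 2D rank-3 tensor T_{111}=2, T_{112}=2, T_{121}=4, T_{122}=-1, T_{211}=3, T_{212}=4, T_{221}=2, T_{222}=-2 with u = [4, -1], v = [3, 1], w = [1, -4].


S = sum over i,j,k of T_{ijk} u_i v_j w_k. Expanding all 8 terms:
T_{111}*u_1*v_1*w_1 = 2*4*3*1 = 24  (running total: 24)
T_{112}*u_1*v_1*w_2 = 2*4*3*-4 = -96  (running total: -72)
T_{121}*u_1*v_2*w_1 = 4*4*1*1 = 16  (running total: -56)
T_{122}*u_1*v_2*w_2 = -1*4*1*-4 = 16  (running total: -40)
T_{211}*u_2*v_1*w_1 = 3*-1*3*1 = -9  (running total: -49)
T_{212}*u_2*v_1*w_2 = 4*-1*3*-4 = 48  (running total: -1)
T_{221}*u_2*v_2*w_1 = 2*-1*1*1 = -2  (running total: -3)
T_{222}*u_2*v_2*w_2 = -2*-1*1*-4 = -8  (running total: -11)
S = -11

-11
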